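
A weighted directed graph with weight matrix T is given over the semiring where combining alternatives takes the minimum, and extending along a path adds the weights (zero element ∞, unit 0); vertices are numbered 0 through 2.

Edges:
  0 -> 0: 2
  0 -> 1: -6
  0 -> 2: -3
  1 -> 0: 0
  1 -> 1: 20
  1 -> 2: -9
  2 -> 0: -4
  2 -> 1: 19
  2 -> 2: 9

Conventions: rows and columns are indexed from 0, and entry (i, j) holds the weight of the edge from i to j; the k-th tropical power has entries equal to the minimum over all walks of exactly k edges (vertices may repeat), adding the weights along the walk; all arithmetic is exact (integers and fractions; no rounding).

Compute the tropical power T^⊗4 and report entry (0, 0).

T^⊗2:
  [-7, -4, -15]
  [-13, -6, -3]
  [-2, -10, -7]
T^⊗3:
  [-19, -13, -13]
  [-11, -19, -16]
  [-11, -8, -19]
T^⊗4:
  [-17, -25, -22]
  [-20, -17, -28]
  [-23, -17, -17]
Key observation: the optimum is the walk 0->0->1->2->0, with weight 2 + (-6) + (-9) + (-4) = -17.
Optimal value attained by: walk 0->0->1->2->0.
Answer: (T^⊗4)[0][0] = -17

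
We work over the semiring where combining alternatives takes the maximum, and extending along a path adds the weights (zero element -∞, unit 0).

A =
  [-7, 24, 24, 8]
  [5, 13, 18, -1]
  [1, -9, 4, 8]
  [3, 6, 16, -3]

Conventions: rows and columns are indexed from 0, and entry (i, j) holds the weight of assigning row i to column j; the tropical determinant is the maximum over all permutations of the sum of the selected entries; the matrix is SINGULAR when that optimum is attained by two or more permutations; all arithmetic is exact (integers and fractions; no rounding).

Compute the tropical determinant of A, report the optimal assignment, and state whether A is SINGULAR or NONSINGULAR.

σ = (0, 1, 2, 3): (-7) + 13 + 4 + (-3) = 7
σ = (0, 1, 3, 2): (-7) + 13 + 8 + 16 = 30
σ = (0, 2, 1, 3): (-7) + 18 + (-9) + (-3) = -1
σ = (0, 2, 3, 1): (-7) + 18 + 8 + 6 = 25
σ = (0, 3, 1, 2): (-7) + (-1) + (-9) + 16 = -1
σ = (0, 3, 2, 1): (-7) + (-1) + 4 + 6 = 2
σ = (1, 0, 2, 3): 24 + 5 + 4 + (-3) = 30
σ = (1, 0, 3, 2): 24 + 5 + 8 + 16 = 53
σ = (1, 2, 0, 3): 24 + 18 + 1 + (-3) = 40
σ = (1, 2, 3, 0): 24 + 18 + 8 + 3 = 53
σ = (1, 3, 0, 2): 24 + (-1) + 1 + 16 = 40
σ = (1, 3, 2, 0): 24 + (-1) + 4 + 3 = 30
σ = (2, 0, 1, 3): 24 + 5 + (-9) + (-3) = 17
σ = (2, 0, 3, 1): 24 + 5 + 8 + 6 = 43
σ = (2, 1, 0, 3): 24 + 13 + 1 + (-3) = 35
σ = (2, 1, 3, 0): 24 + 13 + 8 + 3 = 48
σ = (2, 3, 0, 1): 24 + (-1) + 1 + 6 = 30
σ = (2, 3, 1, 0): 24 + (-1) + (-9) + 3 = 17
σ = (3, 0, 1, 2): 8 + 5 + (-9) + 16 = 20
σ = (3, 0, 2, 1): 8 + 5 + 4 + 6 = 23
σ = (3, 1, 0, 2): 8 + 13 + 1 + 16 = 38
σ = (3, 1, 2, 0): 8 + 13 + 4 + 3 = 28
σ = (3, 2, 0, 1): 8 + 18 + 1 + 6 = 33
σ = (3, 2, 1, 0): 8 + 18 + (-9) + 3 = 20
Optimal value attained by: σ = (1, 0, 3, 2).
Answer: det⊕(A) = 53; verdict: SINGULAR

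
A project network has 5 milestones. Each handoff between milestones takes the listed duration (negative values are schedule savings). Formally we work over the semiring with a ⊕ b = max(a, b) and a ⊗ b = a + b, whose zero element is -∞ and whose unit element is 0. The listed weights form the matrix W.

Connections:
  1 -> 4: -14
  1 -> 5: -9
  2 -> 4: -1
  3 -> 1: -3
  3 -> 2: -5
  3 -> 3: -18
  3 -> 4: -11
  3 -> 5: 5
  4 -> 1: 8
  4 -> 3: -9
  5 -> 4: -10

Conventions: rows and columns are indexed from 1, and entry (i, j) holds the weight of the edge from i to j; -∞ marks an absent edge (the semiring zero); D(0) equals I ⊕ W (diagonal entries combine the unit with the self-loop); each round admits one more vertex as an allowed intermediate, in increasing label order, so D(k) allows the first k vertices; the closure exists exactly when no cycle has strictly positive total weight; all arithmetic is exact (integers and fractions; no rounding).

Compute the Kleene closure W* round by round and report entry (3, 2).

D(0):
  [0, -∞, -∞, -14, -9]
  [-∞, 0, -∞, -1, -∞]
  [-3, -5, 0, -11, 5]
  [8, -∞, -9, 0, -∞]
  [-∞, -∞, -∞, -10, 0]
D(1):
  [0, -∞, -∞, -14, -9]
  [-∞, 0, -∞, -1, -∞]
  [-3, -5, 0, -11, 5]
  [8, -∞, -9, 0, -1]
  [-∞, -∞, -∞, -10, 0]
D(2):
  [0, -∞, -∞, -14, -9]
  [-∞, 0, -∞, -1, -∞]
  [-3, -5, 0, -6, 5]
  [8, -∞, -9, 0, -1]
  [-∞, -∞, -∞, -10, 0]
D(3):
  [0, -∞, -∞, -14, -9]
  [-∞, 0, -∞, -1, -∞]
  [-3, -5, 0, -6, 5]
  [8, -14, -9, 0, -1]
  [-∞, -∞, -∞, -10, 0]
D(4):
  [0, -28, -23, -14, -9]
  [7, 0, -10, -1, -2]
  [2, -5, 0, -6, 5]
  [8, -14, -9, 0, -1]
  [-2, -24, -19, -10, 0]
D(5):
  [0, -28, -23, -14, -9]
  [7, 0, -10, -1, -2]
  [3, -5, 0, -5, 5]
  [8, -14, -9, 0, -1]
  [-2, -24, -19, -10, 0]
Answer: W*[3][2] = -5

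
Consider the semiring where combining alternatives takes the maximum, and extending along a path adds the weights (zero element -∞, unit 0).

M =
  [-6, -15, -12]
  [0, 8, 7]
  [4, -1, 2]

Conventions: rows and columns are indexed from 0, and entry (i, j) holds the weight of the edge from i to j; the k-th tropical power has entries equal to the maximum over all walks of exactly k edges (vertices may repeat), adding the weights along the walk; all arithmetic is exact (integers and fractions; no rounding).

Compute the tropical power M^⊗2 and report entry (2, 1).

M^⊗2:
  [-8, -7, -8]
  [11, 16, 15]
  [6, 7, 6]
Key observation: the optimum is the walk 2->1->1, with weight (-1) + 8 = 7.
Optimal value attained by: walk 2->1->1.
Answer: (M^⊗2)[2][1] = 7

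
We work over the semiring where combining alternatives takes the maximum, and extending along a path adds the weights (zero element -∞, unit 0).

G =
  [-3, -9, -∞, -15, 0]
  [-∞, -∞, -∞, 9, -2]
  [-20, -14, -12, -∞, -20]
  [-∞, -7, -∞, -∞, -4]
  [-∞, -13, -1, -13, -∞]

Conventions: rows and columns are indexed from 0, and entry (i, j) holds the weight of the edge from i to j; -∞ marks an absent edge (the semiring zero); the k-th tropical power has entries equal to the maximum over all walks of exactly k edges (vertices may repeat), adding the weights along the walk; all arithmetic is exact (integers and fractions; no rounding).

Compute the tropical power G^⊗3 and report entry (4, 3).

G^⊗2:
  [-6, -12, -1, 0, -3]
  [-∞, 2, -3, -15, 5]
  [-23, -26, -21, -5, -16]
  [-∞, -17, -5, 2, -9]
  [-21, -15, -13, -4, -15]
G^⊗3:
  [-9, -7, -4, -3, -4]
  [-23, -8, 4, 11, 0]
  [-26, -12, -17, -17, -9]
  [-25, -5, -10, -8, -2]
  [-24, -11, -16, -6, -8]
Key observation: the optimum is the walk 4->2->1->3, with weight (-1) + (-14) + 9 = -6.
Optimal value attained by: walk 4->2->1->3.
Answer: (G^⊗3)[4][3] = -6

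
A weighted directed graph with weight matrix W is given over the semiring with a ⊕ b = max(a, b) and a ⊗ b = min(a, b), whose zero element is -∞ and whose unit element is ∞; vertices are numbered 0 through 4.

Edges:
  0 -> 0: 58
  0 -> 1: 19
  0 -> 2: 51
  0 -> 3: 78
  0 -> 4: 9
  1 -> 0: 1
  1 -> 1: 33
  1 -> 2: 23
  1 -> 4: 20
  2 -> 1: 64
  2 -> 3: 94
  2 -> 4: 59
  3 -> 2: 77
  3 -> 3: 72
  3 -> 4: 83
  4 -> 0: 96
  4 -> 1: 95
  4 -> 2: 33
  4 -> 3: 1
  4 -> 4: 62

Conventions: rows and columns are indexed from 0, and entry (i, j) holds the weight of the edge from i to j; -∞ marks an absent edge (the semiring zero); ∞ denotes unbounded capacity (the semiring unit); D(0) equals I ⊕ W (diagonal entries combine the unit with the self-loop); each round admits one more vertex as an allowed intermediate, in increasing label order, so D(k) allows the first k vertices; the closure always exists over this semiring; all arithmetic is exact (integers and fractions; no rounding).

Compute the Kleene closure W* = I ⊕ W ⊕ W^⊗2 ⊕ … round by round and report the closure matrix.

D(0):
  [∞, 19, 51, 78, 9]
  [1, ∞, 23, -∞, 20]
  [-∞, 64, ∞, 94, 59]
  [-∞, -∞, 77, ∞, 83]
  [96, 95, 33, 1, ∞]
D(1):
  [∞, 19, 51, 78, 9]
  [1, ∞, 23, 1, 20]
  [-∞, 64, ∞, 94, 59]
  [-∞, -∞, 77, ∞, 83]
  [96, 95, 51, 78, ∞]
D(2):
  [∞, 19, 51, 78, 19]
  [1, ∞, 23, 1, 20]
  [1, 64, ∞, 94, 59]
  [-∞, -∞, 77, ∞, 83]
  [96, 95, 51, 78, ∞]
D(3):
  [∞, 51, 51, 78, 51]
  [1, ∞, 23, 23, 23]
  [1, 64, ∞, 94, 59]
  [1, 64, 77, ∞, 83]
  [96, 95, 51, 78, ∞]
D(4):
  [∞, 64, 77, 78, 78]
  [1, ∞, 23, 23, 23]
  [1, 64, ∞, 94, 83]
  [1, 64, 77, ∞, 83]
  [96, 95, 77, 78, ∞]
D(5):
  [∞, 78, 77, 78, 78]
  [23, ∞, 23, 23, 23]
  [83, 83, ∞, 94, 83]
  [83, 83, 77, ∞, 83]
  [96, 95, 77, 78, ∞]
Answer: W* = [[∞, 78, 77, 78, 78], [23, ∞, 23, 23, 23], [83, 83, ∞, 94, 83], [83, 83, 77, ∞, 83], [96, 95, 77, 78, ∞]]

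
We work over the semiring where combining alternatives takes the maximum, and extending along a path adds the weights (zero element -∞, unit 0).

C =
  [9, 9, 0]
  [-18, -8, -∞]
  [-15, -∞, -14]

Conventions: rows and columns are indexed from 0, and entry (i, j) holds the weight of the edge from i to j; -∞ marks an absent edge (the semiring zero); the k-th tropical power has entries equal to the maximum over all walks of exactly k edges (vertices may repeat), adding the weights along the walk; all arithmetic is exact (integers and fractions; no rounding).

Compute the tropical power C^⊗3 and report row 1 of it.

C^⊗2:
  [18, 18, 9]
  [-9, -9, -18]
  [-6, -6, -15]
C^⊗3:
  [27, 27, 18]
  [0, 0, -9]
  [3, 3, -6]
Answer: row 1 of C^⊗3 = [0, 0, -9]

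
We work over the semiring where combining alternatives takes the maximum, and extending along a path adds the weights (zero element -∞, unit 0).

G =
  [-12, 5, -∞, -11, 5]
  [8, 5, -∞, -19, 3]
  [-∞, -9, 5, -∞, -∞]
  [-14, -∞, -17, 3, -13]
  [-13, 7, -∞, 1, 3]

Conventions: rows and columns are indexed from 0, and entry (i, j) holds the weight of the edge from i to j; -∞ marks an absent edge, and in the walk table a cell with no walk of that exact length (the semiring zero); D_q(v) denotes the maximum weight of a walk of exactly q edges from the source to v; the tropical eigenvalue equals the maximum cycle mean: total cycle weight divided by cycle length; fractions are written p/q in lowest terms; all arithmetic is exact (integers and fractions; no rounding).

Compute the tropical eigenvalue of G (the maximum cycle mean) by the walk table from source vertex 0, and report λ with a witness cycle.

q=0: [0, -∞, -∞, -∞, -∞]
q=1: [-12, 5, -∞, -11, 5]
q=2: [13, 12, -28, 6, 8]
q=3: [20, 18, -11, 9, 18]
q=4: [26, 25, -6, 19, 25]
q=5: [33, 32, 2, 26, 31]
Optimal cycle mean attained by: cycle 0->4->1->0, total 5 + 7 + 8, length 3.
Answer: λ = 20/3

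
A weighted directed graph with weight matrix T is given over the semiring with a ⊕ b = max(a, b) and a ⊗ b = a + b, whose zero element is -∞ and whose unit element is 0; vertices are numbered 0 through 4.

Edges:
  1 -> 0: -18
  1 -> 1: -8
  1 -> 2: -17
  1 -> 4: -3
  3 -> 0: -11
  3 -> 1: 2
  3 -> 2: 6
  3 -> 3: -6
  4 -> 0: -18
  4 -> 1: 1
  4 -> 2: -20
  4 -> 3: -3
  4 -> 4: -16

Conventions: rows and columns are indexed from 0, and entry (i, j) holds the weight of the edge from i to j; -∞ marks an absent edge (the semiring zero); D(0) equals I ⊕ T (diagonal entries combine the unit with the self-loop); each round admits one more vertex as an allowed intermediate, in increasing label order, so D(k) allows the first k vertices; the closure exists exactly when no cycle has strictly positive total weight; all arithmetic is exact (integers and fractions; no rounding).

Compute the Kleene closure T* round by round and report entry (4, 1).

D(0):
  [0, -∞, -∞, -∞, -∞]
  [-18, 0, -17, -∞, -3]
  [-∞, -∞, 0, -∞, -∞]
  [-11, 2, 6, 0, -∞]
  [-18, 1, -20, -3, 0]
D(1):
  [0, -∞, -∞, -∞, -∞]
  [-18, 0, -17, -∞, -3]
  [-∞, -∞, 0, -∞, -∞]
  [-11, 2, 6, 0, -∞]
  [-18, 1, -20, -3, 0]
D(2):
  [0, -∞, -∞, -∞, -∞]
  [-18, 0, -17, -∞, -3]
  [-∞, -∞, 0, -∞, -∞]
  [-11, 2, 6, 0, -1]
  [-17, 1, -16, -3, 0]
D(3):
  [0, -∞, -∞, -∞, -∞]
  [-18, 0, -17, -∞, -3]
  [-∞, -∞, 0, -∞, -∞]
  [-11, 2, 6, 0, -1]
  [-17, 1, -16, -3, 0]
D(4):
  [0, -∞, -∞, -∞, -∞]
  [-18, 0, -17, -∞, -3]
  [-∞, -∞, 0, -∞, -∞]
  [-11, 2, 6, 0, -1]
  [-14, 1, 3, -3, 0]
D(5):
  [0, -∞, -∞, -∞, -∞]
  [-17, 0, 0, -6, -3]
  [-∞, -∞, 0, -∞, -∞]
  [-11, 2, 6, 0, -1]
  [-14, 1, 3, -3, 0]
Answer: T*[4][1] = 1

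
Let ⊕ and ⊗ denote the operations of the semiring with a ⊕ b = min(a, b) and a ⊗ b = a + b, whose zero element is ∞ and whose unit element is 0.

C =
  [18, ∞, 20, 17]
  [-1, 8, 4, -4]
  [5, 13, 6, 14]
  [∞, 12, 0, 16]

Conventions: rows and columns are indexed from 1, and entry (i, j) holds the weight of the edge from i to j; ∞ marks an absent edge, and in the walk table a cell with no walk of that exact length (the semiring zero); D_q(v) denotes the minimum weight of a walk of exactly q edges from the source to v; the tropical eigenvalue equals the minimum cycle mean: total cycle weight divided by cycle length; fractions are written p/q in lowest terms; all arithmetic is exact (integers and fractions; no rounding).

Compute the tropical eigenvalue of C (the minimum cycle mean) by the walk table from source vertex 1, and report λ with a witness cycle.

q=0: [0, ∞, ∞, ∞]
q=1: [18, ∞, 20, 17]
q=2: [25, 29, 17, 33]
q=3: [22, 30, 23, 25]
q=4: [28, 36, 25, 26]
Optimal cycle mean attained by: cycle 2->4->3->2, total (-4) + 0 + 13, length 3.
Answer: λ = 3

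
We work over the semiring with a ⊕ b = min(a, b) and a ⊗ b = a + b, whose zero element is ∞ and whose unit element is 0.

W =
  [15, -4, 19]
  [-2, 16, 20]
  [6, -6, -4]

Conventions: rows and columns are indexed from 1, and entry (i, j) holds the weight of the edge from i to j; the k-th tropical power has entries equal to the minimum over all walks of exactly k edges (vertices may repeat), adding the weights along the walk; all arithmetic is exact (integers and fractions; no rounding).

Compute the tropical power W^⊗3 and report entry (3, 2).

W^⊗2:
  [-6, 11, 15]
  [13, -6, 16]
  [-8, -10, -8]
W^⊗3:
  [9, -10, 11]
  [-8, 9, 12]
  [-12, -14, -12]
Key observation: the optimum is the walk 3->3->3->2, with weight (-4) + (-4) + (-6) = -14.
Optimal value attained by: walk 3->3->3->2.
Answer: (W^⊗3)[3][2] = -14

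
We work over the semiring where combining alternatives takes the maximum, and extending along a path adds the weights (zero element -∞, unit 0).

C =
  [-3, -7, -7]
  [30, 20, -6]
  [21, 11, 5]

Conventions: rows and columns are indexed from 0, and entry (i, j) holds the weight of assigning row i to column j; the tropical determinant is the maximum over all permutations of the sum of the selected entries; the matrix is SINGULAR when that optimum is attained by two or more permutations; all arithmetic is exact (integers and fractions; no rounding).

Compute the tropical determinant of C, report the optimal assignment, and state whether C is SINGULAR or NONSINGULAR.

σ = (0, 1, 2): (-3) + 20 + 5 = 22
σ = (0, 2, 1): (-3) + (-6) + 11 = 2
σ = (1, 0, 2): (-7) + 30 + 5 = 28
σ = (1, 2, 0): (-7) + (-6) + 21 = 8
σ = (2, 0, 1): (-7) + 30 + 11 = 34
σ = (2, 1, 0): (-7) + 20 + 21 = 34
Optimal value attained by: σ = (2, 0, 1).
Answer: det⊕(C) = 34; verdict: SINGULAR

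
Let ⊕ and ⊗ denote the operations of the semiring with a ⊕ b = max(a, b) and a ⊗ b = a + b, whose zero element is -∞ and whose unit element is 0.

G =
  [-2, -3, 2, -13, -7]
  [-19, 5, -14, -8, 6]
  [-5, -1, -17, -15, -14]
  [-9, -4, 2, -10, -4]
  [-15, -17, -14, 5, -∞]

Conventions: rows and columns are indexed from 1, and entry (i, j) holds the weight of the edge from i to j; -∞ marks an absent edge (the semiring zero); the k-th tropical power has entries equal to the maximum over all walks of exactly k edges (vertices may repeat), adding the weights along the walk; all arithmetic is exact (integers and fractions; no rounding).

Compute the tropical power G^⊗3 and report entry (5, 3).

G^⊗2:
  [-3, 2, 0, -2, 3]
  [-9, 10, -6, 11, 11]
  [-7, 4, -3, -9, 5]
  [-3, 1, -7, 1, 2]
  [-4, 1, 7, -5, 1]
G^⊗3:
  [-5, 7, 0, 8, 8]
  [2, 15, 13, 16, 16]
  [-8, 9, -5, 10, 10]
  [-5, 6, 3, 7, 7]
  [2, 6, -2, 6, 7]
Key observation: the optimum is the walk 5->4->1->3, with weight 5 + (-9) + 2 = -2.
Optimal value attained by: walk 5->4->1->3.
Answer: (G^⊗3)[5][3] = -2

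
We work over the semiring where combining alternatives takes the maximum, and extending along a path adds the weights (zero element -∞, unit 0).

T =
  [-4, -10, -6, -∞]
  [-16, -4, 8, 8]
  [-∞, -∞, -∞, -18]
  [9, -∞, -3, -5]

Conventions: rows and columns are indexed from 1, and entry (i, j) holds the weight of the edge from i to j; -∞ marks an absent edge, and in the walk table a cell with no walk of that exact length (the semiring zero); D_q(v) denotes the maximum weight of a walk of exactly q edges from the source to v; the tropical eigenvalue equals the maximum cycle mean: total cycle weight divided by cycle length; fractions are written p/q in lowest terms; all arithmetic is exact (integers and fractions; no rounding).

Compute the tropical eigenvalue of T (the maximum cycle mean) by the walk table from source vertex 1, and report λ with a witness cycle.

q=0: [0, -∞, -∞, -∞]
q=1: [-4, -10, -6, -∞]
q=2: [-8, -14, -2, -2]
q=3: [7, -18, -5, -6]
q=4: [3, -3, 1, -10]
Optimal cycle mean attained by: cycle 1->2->4->1, total (-10) + 8 + 9, length 3.
Answer: λ = 7/3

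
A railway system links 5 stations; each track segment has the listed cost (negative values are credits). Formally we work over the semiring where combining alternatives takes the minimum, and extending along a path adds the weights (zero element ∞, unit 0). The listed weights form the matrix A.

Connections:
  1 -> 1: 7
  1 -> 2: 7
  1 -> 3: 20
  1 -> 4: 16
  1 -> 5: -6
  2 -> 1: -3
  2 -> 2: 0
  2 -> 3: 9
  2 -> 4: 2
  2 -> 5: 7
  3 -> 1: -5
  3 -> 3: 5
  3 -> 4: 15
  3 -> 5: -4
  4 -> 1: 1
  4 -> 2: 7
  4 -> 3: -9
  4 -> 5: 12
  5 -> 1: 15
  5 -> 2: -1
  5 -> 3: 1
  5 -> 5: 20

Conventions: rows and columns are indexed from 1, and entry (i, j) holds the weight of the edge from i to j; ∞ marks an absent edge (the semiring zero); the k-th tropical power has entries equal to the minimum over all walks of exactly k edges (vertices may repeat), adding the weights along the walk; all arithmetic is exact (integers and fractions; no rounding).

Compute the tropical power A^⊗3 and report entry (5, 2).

A^⊗2:
  [4, -7, -5, 9, 1]
  [-3, 0, -7, 2, -9]
  [0, -5, -3, 11, -11]
  [-14, 7, -4, 6, -13]
  [-4, -1, 6, 1, -3]
A^⊗3:
  [-10, -7, 0, -5, -9]
  [-12, -10, -8, 2, -11]
  [-8, -12, -10, -3, -7]
  [-9, -14, -12, 2, -20]
  [-4, -4, -8, 1, -10]
Key observation: the optimum is the walk 5->3->5->2, with weight 1 + (-4) + (-1) = -4.
Optimal value attained by: walk 5->3->5->2.
Answer: (A^⊗3)[5][2] = -4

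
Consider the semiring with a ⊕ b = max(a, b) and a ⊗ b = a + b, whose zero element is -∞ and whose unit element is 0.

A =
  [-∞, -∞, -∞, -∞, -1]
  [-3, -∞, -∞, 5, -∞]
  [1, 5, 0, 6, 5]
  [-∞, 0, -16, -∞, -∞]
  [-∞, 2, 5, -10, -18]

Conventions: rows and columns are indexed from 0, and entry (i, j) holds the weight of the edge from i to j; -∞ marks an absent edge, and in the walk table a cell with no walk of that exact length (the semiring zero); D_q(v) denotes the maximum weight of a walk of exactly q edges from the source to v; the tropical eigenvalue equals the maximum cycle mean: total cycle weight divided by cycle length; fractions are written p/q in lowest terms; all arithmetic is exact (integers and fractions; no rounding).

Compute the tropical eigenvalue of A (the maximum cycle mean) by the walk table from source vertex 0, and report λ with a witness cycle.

q=0: [0, -∞, -∞, -∞, -∞]
q=1: [-∞, -∞, -∞, -∞, -1]
q=2: [-∞, 1, 4, -11, -19]
q=3: [5, 9, 4, 10, 9]
q=4: [6, 11, 14, 14, 9]
q=5: [15, 19, 14, 20, 19]
Optimal cycle mean attained by: cycle 2->4->2, total 5 + 5, length 2.
Answer: λ = 5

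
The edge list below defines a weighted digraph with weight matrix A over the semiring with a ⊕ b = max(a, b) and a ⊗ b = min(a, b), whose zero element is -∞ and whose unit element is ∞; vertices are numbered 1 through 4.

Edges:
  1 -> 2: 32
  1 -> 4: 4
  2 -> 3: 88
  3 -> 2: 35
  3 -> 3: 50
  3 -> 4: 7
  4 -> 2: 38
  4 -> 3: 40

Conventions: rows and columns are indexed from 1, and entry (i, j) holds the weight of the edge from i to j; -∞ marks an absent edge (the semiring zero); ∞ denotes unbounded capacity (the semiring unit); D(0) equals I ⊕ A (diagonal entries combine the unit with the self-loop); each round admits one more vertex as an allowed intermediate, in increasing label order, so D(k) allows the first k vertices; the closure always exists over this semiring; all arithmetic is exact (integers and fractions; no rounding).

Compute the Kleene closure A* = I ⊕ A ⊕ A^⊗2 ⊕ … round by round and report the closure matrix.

D(0):
  [∞, 32, -∞, 4]
  [-∞, ∞, 88, -∞]
  [-∞, 35, ∞, 7]
  [-∞, 38, 40, ∞]
D(1):
  [∞, 32, -∞, 4]
  [-∞, ∞, 88, -∞]
  [-∞, 35, ∞, 7]
  [-∞, 38, 40, ∞]
D(2):
  [∞, 32, 32, 4]
  [-∞, ∞, 88, -∞]
  [-∞, 35, ∞, 7]
  [-∞, 38, 40, ∞]
D(3):
  [∞, 32, 32, 7]
  [-∞, ∞, 88, 7]
  [-∞, 35, ∞, 7]
  [-∞, 38, 40, ∞]
D(4):
  [∞, 32, 32, 7]
  [-∞, ∞, 88, 7]
  [-∞, 35, ∞, 7]
  [-∞, 38, 40, ∞]
Answer: A* = [[∞, 32, 32, 7], [-∞, ∞, 88, 7], [-∞, 35, ∞, 7], [-∞, 38, 40, ∞]]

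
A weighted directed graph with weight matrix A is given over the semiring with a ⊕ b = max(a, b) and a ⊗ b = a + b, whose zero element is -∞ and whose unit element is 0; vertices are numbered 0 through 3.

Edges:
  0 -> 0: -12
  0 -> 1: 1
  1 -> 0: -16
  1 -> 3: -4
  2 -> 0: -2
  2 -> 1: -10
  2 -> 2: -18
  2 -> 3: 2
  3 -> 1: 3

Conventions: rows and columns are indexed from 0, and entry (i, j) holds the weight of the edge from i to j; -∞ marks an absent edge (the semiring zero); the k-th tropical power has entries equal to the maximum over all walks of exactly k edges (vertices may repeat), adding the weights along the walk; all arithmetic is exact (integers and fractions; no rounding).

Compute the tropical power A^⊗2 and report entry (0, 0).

A^⊗2:
  [-15, -11, -∞, -3]
  [-28, -1, -∞, -∞]
  [-14, 5, -36, -14]
  [-13, -∞, -∞, -1]
Key observation: the optimum is the walk 0->1->0, with weight 1 + (-16) = -15.
Optimal value attained by: walk 0->1->0.
Answer: (A^⊗2)[0][0] = -15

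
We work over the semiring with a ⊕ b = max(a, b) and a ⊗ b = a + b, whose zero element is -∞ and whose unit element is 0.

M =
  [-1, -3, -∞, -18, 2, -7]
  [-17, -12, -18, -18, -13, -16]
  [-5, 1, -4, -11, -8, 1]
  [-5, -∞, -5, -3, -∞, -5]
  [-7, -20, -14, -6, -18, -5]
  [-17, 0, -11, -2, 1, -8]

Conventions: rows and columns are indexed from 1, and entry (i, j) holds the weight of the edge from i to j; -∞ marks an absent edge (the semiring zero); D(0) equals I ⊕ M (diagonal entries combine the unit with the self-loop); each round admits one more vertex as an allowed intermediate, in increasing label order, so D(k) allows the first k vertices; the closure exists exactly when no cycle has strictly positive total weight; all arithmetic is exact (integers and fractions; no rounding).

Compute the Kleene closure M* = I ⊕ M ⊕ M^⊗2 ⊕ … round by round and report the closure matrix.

D(0):
  [0, -3, -∞, -18, 2, -7]
  [-17, 0, -18, -18, -13, -16]
  [-5, 1, 0, -11, -8, 1]
  [-5, -∞, -5, 0, -∞, -5]
  [-7, -20, -14, -6, 0, -5]
  [-17, 0, -11, -2, 1, 0]
D(1):
  [0, -3, -∞, -18, 2, -7]
  [-17, 0, -18, -18, -13, -16]
  [-5, 1, 0, -11, -3, 1]
  [-5, -8, -5, 0, -3, -5]
  [-7, -10, -14, -6, 0, -5]
  [-17, 0, -11, -2, 1, 0]
D(2):
  [0, -3, -21, -18, 2, -7]
  [-17, 0, -18, -18, -13, -16]
  [-5, 1, 0, -11, -3, 1]
  [-5, -8, -5, 0, -3, -5]
  [-7, -10, -14, -6, 0, -5]
  [-17, 0, -11, -2, 1, 0]
D(3):
  [0, -3, -21, -18, 2, -7]
  [-17, 0, -18, -18, -13, -16]
  [-5, 1, 0, -11, -3, 1]
  [-5, -4, -5, 0, -3, -4]
  [-7, -10, -14, -6, 0, -5]
  [-16, 0, -11, -2, 1, 0]
D(4):
  [0, -3, -21, -18, 2, -7]
  [-17, 0, -18, -18, -13, -16]
  [-5, 1, 0, -11, -3, 1]
  [-5, -4, -5, 0, -3, -4]
  [-7, -10, -11, -6, 0, -5]
  [-7, 0, -7, -2, 1, 0]
D(5):
  [0, -3, -9, -4, 2, -3]
  [-17, 0, -18, -18, -13, -16]
  [-5, 1, 0, -9, -3, 1]
  [-5, -4, -5, 0, -3, -4]
  [-7, -10, -11, -6, 0, -5]
  [-6, 0, -7, -2, 1, 0]
D(6):
  [0, -3, -9, -4, 2, -3]
  [-17, 0, -18, -18, -13, -16]
  [-5, 1, 0, -1, 2, 1]
  [-5, -4, -5, 0, -3, -4]
  [-7, -5, -11, -6, 0, -5]
  [-6, 0, -7, -2, 1, 0]
Answer: M* = [[0, -3, -9, -4, 2, -3], [-17, 0, -18, -18, -13, -16], [-5, 1, 0, -1, 2, 1], [-5, -4, -5, 0, -3, -4], [-7, -5, -11, -6, 0, -5], [-6, 0, -7, -2, 1, 0]]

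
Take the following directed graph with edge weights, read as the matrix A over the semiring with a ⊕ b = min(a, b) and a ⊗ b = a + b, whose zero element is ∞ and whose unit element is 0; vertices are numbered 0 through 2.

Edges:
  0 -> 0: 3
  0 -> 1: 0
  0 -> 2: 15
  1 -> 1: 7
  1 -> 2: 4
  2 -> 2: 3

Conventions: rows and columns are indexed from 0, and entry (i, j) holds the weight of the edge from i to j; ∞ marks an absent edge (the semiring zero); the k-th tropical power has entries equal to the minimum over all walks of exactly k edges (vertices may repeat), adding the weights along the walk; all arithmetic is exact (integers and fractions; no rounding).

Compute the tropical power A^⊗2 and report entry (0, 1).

A^⊗2:
  [6, 3, 4]
  [∞, 14, 7]
  [∞, ∞, 6]
Key observation: the optimum is the walk 0->0->1, with weight 3 + 0 = 3.
Optimal value attained by: walk 0->0->1.
Answer: (A^⊗2)[0][1] = 3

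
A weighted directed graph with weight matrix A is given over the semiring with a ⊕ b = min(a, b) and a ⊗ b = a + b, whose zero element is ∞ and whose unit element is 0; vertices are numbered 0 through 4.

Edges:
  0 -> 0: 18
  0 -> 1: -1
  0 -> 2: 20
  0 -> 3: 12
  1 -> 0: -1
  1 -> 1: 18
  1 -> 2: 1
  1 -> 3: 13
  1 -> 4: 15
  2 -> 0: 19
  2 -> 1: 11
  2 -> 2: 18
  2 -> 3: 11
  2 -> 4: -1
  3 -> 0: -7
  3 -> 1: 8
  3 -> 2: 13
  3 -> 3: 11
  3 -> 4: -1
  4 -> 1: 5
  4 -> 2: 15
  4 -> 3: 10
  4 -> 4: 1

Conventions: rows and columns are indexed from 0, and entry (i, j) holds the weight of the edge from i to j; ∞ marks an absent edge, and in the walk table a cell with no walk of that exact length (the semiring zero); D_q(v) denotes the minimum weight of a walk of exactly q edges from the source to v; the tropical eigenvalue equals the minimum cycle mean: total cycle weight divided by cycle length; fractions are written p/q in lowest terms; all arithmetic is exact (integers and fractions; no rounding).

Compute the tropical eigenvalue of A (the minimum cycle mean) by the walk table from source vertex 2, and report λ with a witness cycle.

q=0: [∞, ∞, 0, ∞, ∞]
q=1: [19, 11, 18, 11, -1]
q=2: [4, 4, 12, 9, 0]
q=3: [2, 3, 5, 10, 1]
q=4: [2, 1, 4, 11, 2]
q=5: [0, 1, 2, 12, 3]
Optimal cycle mean attained by: cycle 0->1->0, total (-1) + (-1), length 2.
Answer: λ = -1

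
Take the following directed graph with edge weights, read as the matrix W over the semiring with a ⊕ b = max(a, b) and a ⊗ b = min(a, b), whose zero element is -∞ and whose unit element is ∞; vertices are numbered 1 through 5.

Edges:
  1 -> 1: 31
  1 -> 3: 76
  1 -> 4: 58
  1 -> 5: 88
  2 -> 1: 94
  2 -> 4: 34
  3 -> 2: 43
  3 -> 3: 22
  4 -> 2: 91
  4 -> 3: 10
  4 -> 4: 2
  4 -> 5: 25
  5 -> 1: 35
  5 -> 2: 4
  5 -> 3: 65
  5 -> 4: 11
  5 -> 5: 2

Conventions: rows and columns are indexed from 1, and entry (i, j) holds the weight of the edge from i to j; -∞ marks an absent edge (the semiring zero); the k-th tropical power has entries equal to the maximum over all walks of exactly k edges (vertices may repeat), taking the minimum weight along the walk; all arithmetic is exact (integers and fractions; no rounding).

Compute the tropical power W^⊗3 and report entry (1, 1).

W^⊗2:
  [35, 58, 65, 31, 31]
  [31, 34, 76, 58, 88]
  [43, 22, 22, 34, -∞]
  [91, 10, 25, 34, 2]
  [31, 43, 35, 35, 35]
W^⊗3:
  [58, 43, 35, 35, 35]
  [35, 58, 65, 34, 31]
  [31, 34, 43, 43, 43]
  [31, 34, 76, 58, 88]
  [43, 35, 35, 34, 31]
Key observation: the optimum is the walk 1->4->2->1, with weight 58 min 91 min 94 = 58.
Optimal value attained by: walk 1->4->2->1.
Answer: (W^⊗3)[1][1] = 58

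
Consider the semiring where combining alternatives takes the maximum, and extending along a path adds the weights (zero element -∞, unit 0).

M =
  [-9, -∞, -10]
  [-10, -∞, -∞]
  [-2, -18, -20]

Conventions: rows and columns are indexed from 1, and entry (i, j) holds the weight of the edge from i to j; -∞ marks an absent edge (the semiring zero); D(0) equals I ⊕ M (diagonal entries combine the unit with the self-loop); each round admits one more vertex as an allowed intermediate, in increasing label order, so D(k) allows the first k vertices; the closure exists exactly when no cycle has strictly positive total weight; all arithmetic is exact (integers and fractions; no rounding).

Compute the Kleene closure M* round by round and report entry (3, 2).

D(0):
  [0, -∞, -10]
  [-10, 0, -∞]
  [-2, -18, 0]
D(1):
  [0, -∞, -10]
  [-10, 0, -20]
  [-2, -18, 0]
D(2):
  [0, -∞, -10]
  [-10, 0, -20]
  [-2, -18, 0]
D(3):
  [0, -28, -10]
  [-10, 0, -20]
  [-2, -18, 0]
Answer: M*[3][2] = -18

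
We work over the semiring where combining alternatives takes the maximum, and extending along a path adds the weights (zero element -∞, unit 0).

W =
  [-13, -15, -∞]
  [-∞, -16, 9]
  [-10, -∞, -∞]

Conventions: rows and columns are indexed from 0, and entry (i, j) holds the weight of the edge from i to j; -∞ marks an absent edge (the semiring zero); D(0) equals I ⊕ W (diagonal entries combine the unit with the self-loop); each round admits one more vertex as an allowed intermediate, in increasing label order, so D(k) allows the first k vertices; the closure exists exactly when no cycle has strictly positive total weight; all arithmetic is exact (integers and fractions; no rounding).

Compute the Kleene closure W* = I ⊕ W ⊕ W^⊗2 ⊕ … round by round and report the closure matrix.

D(0):
  [0, -15, -∞]
  [-∞, 0, 9]
  [-10, -∞, 0]
D(1):
  [0, -15, -∞]
  [-∞, 0, 9]
  [-10, -25, 0]
D(2):
  [0, -15, -6]
  [-∞, 0, 9]
  [-10, -25, 0]
D(3):
  [0, -15, -6]
  [-1, 0, 9]
  [-10, -25, 0]
Answer: W* = [[0, -15, -6], [-1, 0, 9], [-10, -25, 0]]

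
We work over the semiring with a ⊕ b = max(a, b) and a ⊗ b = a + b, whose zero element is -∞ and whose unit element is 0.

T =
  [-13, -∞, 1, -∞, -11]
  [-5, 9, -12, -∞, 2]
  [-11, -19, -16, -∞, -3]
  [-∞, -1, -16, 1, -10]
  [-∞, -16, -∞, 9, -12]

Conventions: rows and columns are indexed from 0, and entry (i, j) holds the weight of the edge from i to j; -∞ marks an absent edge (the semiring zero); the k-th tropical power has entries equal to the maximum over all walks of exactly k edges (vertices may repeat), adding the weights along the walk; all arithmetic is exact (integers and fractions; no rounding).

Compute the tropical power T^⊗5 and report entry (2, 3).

T^⊗2:
  [-10, -18, -12, -2, -2]
  [4, 18, -3, 11, 11]
  [-24, -10, -10, 6, -15]
  [-6, 8, -13, 2, 1]
  [-21, 8, -7, 10, -1]
T^⊗3:
  [-23, -3, -9, 7, -12]
  [13, 27, 6, 20, 20]
  [-15, 5, -10, 7, -4]
  [3, 17, -4, 10, 10]
  [3, 17, -4, 11, 10]
T^⊗4:
  [-8, 6, -9, 8, -1]
  [22, 36, 15, 29, 29]
  [0, 14, -7, 8, 7]
  [12, 26, 5, 19, 19]
  [12, 26, 5, 19, 19]
T^⊗5:
  [1, 15, -6, 9, 8]
  [31, 45, 24, 38, 38]
  [9, 23, 2, 16, 16]
  [21, 35, 14, 28, 28]
  [21, 35, 14, 28, 28]
Key observation: the optimum is the walk 2->4->3->1->4->3, with weight (-3) + 9 + (-1) + 2 + 9 = 16.
Optimal value attained by: walk 2->4->3->1->4->3.
Answer: (T^⊗5)[2][3] = 16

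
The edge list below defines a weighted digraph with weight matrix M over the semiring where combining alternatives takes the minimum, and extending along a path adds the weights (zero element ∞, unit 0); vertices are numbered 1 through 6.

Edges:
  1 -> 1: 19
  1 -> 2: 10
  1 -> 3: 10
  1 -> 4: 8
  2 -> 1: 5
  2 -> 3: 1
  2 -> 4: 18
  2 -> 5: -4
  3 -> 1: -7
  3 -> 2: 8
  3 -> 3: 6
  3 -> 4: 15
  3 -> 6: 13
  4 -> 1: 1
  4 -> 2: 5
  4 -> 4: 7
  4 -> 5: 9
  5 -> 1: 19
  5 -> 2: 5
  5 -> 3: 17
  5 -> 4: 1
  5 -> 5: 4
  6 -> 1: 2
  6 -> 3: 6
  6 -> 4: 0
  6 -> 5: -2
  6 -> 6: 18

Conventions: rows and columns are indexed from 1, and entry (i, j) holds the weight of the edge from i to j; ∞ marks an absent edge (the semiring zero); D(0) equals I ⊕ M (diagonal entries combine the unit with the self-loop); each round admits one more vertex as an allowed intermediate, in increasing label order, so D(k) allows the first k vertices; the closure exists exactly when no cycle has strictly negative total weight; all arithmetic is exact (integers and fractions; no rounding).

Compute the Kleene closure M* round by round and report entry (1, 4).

D(0):
  [0, 10, 10, 8, ∞, ∞]
  [5, 0, 1, 18, -4, ∞]
  [-7, 8, 0, 15, ∞, 13]
  [1, 5, ∞, 0, 9, ∞]
  [19, 5, 17, 1, 0, ∞]
  [2, ∞, 6, 0, -2, 0]
D(1):
  [0, 10, 10, 8, ∞, ∞]
  [5, 0, 1, 13, -4, ∞]
  [-7, 3, 0, 1, ∞, 13]
  [1, 5, 11, 0, 9, ∞]
  [19, 5, 17, 1, 0, ∞]
  [2, 12, 6, 0, -2, 0]
D(2):
  [0, 10, 10, 8, 6, ∞]
  [5, 0, 1, 13, -4, ∞]
  [-7, 3, 0, 1, -1, 13]
  [1, 5, 6, 0, 1, ∞]
  [10, 5, 6, 1, 0, ∞]
  [2, 12, 6, 0, -2, 0]
D(3):
  [0, 10, 10, 8, 6, 23]
  [-6, 0, 1, 2, -4, 14]
  [-7, 3, 0, 1, -1, 13]
  [-1, 5, 6, 0, 1, 19]
  [-1, 5, 6, 1, 0, 19]
  [-1, 9, 6, 0, -2, 0]
D(4):
  [0, 10, 10, 8, 6, 23]
  [-6, 0, 1, 2, -4, 14]
  [-7, 3, 0, 1, -1, 13]
  [-1, 5, 6, 0, 1, 19]
  [-1, 5, 6, 1, 0, 19]
  [-1, 5, 6, 0, -2, 0]
D(5):
  [0, 10, 10, 7, 6, 23]
  [-6, 0, 1, -3, -4, 14]
  [-7, 3, 0, 0, -1, 13]
  [-1, 5, 6, 0, 1, 19]
  [-1, 5, 6, 1, 0, 19]
  [-3, 3, 4, -1, -2, 0]
D(6):
  [0, 10, 10, 7, 6, 23]
  [-6, 0, 1, -3, -4, 14]
  [-7, 3, 0, 0, -1, 13]
  [-1, 5, 6, 0, 1, 19]
  [-1, 5, 6, 1, 0, 19]
  [-3, 3, 4, -1, -2, 0]
Answer: M*[1][4] = 7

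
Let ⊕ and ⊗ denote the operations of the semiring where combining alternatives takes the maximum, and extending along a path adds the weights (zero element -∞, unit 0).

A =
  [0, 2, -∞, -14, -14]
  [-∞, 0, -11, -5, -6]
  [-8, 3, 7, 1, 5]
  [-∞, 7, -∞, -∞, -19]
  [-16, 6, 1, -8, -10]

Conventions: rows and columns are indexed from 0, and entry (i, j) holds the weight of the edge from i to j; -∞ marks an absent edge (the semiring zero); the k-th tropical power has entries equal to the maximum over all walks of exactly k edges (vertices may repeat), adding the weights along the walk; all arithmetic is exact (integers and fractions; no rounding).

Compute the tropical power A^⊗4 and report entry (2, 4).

A^⊗2:
  [0, 2, -9, -3, -4]
  [-19, 2, -4, -5, -6]
  [-1, 11, 14, 8, 12]
  [-35, 7, -4, 2, 1]
  [-7, 6, 8, 2, 6]
A^⊗3:
  [0, 4, -2, -3, -4]
  [-12, 2, 3, -3, 1]
  [6, 18, 21, 15, 19]
  [-12, 9, 3, 2, 1]
  [0, 12, 15, 9, 13]
A^⊗4:
  [0, 4, 5, -1, 3]
  [-5, 7, 10, 4, 8]
  [13, 25, 28, 22, 26]
  [-5, 9, 10, 4, 8]
  [7, 19, 22, 16, 20]
Key observation: the optimum is the walk 2->2->2->2->4, with weight 7 + 7 + 7 + 5 = 26.
Optimal value attained by: walk 2->2->2->2->4.
Answer: (A^⊗4)[2][4] = 26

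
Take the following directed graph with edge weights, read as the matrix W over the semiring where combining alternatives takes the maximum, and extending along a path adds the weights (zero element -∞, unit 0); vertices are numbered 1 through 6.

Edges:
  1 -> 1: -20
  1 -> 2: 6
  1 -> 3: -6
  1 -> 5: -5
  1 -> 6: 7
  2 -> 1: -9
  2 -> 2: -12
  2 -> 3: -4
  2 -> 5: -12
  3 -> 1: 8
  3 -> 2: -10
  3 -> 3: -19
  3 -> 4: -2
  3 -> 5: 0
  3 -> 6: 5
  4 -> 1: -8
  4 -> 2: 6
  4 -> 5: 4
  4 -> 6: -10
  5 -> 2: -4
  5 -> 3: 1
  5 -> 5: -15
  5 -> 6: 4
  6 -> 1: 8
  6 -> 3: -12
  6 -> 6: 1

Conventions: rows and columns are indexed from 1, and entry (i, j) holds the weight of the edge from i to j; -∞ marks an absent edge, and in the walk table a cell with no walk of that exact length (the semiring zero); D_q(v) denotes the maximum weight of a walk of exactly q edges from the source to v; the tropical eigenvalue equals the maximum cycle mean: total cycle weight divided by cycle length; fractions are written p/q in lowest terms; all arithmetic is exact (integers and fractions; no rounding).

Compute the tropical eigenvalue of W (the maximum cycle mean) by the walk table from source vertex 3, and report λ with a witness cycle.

q=0: [-∞, -∞, 0, -∞, -∞, -∞]
q=1: [8, -10, -19, -2, 0, 5]
q=2: [13, 14, 2, -21, 3, 15]
q=3: [23, 19, 10, 0, 8, 20]
q=4: [28, 29, 17, 8, 18, 30]
q=5: [38, 34, 25, 15, 23, 35]
q=6: [43, 44, 32, 23, 33, 45]
Optimal cycle mean attained by: cycle 1->6->1, total 7 + 8, length 2.
Answer: λ = 15/2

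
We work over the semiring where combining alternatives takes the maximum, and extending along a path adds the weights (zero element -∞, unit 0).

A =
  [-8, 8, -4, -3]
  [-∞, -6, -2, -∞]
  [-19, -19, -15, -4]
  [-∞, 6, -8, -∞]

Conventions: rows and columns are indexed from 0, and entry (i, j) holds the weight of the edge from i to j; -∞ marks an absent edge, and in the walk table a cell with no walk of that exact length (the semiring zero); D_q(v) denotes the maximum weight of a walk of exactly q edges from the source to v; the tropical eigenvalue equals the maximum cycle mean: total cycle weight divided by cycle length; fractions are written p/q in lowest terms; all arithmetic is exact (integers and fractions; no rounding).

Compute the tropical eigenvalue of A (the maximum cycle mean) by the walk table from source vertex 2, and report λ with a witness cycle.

q=0: [-∞, -∞, 0, -∞]
q=1: [-19, -19, -15, -4]
q=2: [-27, 2, -12, -19]
q=3: [-31, -4, 0, -16]
q=4: [-19, -10, -6, -4]
Optimal cycle mean attained by: cycle 1->2->3->1, total (-2) + (-4) + 6, length 3.
Answer: λ = 0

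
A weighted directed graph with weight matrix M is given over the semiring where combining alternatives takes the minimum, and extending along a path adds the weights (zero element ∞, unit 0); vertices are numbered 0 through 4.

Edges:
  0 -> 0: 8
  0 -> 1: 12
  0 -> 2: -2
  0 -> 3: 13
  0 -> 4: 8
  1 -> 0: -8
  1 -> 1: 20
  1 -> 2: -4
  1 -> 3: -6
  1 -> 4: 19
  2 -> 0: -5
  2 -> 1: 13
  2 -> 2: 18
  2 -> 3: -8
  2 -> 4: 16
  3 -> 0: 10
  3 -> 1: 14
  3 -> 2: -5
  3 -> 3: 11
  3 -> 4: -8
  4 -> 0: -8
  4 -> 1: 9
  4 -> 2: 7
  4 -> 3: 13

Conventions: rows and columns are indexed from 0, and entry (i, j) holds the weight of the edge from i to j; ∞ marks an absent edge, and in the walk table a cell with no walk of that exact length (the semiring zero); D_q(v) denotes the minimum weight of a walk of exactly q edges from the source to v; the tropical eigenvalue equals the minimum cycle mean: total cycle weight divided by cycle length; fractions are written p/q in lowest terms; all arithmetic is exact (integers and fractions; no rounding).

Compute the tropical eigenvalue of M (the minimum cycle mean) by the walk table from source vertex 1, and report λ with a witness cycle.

q=0: [∞, 0, ∞, ∞, ∞]
q=1: [-8, 20, -4, -6, 19]
q=2: [-9, 4, -11, -12, -14]
q=3: [-22, -5, -17, -19, -20]
q=4: [-28, -11, -24, -25, -27]
q=5: [-35, -18, -30, -32, -33]
Optimal cycle mean attained by: cycle 0->2->3->4->0, total (-2) + (-8) + (-8) + (-8), length 4.
Answer: λ = -13/2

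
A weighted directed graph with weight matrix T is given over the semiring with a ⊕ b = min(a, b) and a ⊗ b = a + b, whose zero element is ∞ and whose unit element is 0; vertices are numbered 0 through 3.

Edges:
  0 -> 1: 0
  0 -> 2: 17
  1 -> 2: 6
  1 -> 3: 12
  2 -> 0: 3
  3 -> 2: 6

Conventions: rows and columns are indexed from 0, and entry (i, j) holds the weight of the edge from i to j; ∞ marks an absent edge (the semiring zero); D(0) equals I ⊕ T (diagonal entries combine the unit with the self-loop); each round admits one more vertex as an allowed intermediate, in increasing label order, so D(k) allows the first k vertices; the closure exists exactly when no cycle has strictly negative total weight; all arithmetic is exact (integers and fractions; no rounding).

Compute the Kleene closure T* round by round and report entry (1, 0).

D(0):
  [0, 0, 17, ∞]
  [∞, 0, 6, 12]
  [3, ∞, 0, ∞]
  [∞, ∞, 6, 0]
D(1):
  [0, 0, 17, ∞]
  [∞, 0, 6, 12]
  [3, 3, 0, ∞]
  [∞, ∞, 6, 0]
D(2):
  [0, 0, 6, 12]
  [∞, 0, 6, 12]
  [3, 3, 0, 15]
  [∞, ∞, 6, 0]
D(3):
  [0, 0, 6, 12]
  [9, 0, 6, 12]
  [3, 3, 0, 15]
  [9, 9, 6, 0]
D(4):
  [0, 0, 6, 12]
  [9, 0, 6, 12]
  [3, 3, 0, 15]
  [9, 9, 6, 0]
Answer: T*[1][0] = 9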